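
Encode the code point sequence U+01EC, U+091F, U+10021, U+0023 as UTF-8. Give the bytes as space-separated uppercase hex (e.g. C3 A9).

C7 AC E0 A4 9F F0 90 80 A1 23

U+01EC: 2-byte form → C7 AC.
U+091F: 3-byte form → E0 A4 9F.
U+10021: 4-byte form → F0 90 80 A1.
U+0023: 1-byte form → 23.
Concatenated (10 bytes): C7 AC E0 A4 9F F0 90 80 A1 23.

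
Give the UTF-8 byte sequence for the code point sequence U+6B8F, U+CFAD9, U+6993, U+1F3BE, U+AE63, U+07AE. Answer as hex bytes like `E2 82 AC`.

E6 AE 8F F3 8F AB 99 E6 A6 93 F0 9F 8E BE EA B9 A3 DE AE

U+6B8F: 3-byte form → E6 AE 8F.
U+CFAD9: 4-byte form → F3 8F AB 99.
U+6993: 3-byte form → E6 A6 93.
U+1F3BE: 4-byte form → F0 9F 8E BE.
U+AE63: 3-byte form → EA B9 A3.
U+07AE: 2-byte form → DE AE.
Concatenated (19 bytes): E6 AE 8F F3 8F AB 99 E6 A6 93 F0 9F 8E BE EA B9 A3 DE AE.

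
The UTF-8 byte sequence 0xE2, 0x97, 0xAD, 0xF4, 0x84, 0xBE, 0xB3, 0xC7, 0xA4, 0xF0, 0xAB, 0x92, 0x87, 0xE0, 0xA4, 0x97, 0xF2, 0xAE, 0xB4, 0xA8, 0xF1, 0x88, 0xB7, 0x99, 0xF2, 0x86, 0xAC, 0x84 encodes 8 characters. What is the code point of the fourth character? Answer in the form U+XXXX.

Offset 0: leading byte 0xE2 = 11100010 → 3-byte char #1 = E2 97 AD.
Offset 3: leading byte 0xF4 = 11110100 → 4-byte char #2 = F4 84 BE B3.
Offset 7: leading byte 0xC7 = 11000111 → 2-byte char #3 = C7 A4.
Offset 9: leading byte 0xF0 = 11110000 → 4-byte char #4 = F0 AB 92 87.
Leading byte 0xF0 = 11110000 matches 11110xxx → 4-byte sequence.
Byte 1: 0xF0 = 11110000, payload 000 (3 bits).
Byte 2: 0xAB = 10101011 (10xxxxxx ✓), payload 101011.
Byte 3: 0x92 = 10010010 (10xxxxxx ✓), payload 010010.
Byte 4: 0x87 = 10000111 (10xxxxxx ✓), payload 000111.
Concatenate: 000101011010010000111 = 0x2B487 (21 bits → U+2B487).

U+2B487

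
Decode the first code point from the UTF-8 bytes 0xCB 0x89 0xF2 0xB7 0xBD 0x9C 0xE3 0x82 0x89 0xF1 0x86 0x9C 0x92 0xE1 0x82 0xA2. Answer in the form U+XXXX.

U+02C9

Offset 0: leading byte 0xCB = 11001011 → 2-byte char #1 = CB 89.
Leading byte 0xCB = 11001011 matches 110xxxxx → 2-byte sequence.
Byte 1: 0xCB = 11001011, payload 01011 (5 bits).
Byte 2: 0x89 = 10001001 (10xxxxxx ✓), payload 001001.
Concatenate: 01011001001 = 0x2C9 (11 bits → U+02C9).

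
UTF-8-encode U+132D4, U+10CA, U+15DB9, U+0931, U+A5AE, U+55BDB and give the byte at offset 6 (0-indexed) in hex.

U+132D4 → 4-byte form F0 93 8B 94 at offsets 0–3.
U+10CA → 3-byte form E1 83 8A at offsets 4–6.
Offset 6 falls in char 2's range; it's byte 3 of E1 83 8A = 0x8A.

0x8A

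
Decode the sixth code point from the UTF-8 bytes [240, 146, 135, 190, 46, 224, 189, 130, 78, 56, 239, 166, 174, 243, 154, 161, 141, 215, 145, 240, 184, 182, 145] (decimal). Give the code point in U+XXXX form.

Offset 0: leading byte 0xF0 = 11110000 → 4-byte char #1 = F0 92 87 BE.
Offset 4: leading byte 0x2E = 00101110 → 1-byte char #2 = 2E.
Offset 5: leading byte 0xE0 = 11100000 → 3-byte char #3 = E0 BD 82.
Offset 8: leading byte 0x4E = 01001110 → 1-byte char #4 = 4E.
Offset 9: leading byte 0x38 = 00111000 → 1-byte char #5 = 38.
Offset 10: leading byte 0xEF = 11101111 → 3-byte char #6 = EF A6 AE.
Leading byte 0xEF = 11101111 matches 1110xxxx → 3-byte sequence.
Byte 1: 0xEF = 11101111, payload 1111 (4 bits).
Byte 2: 0xA6 = 10100110 (10xxxxxx ✓), payload 100110.
Byte 3: 0xAE = 10101110 (10xxxxxx ✓), payload 101110.
Concatenate: 1111100110101110 = 0xF9AE (16 bits → U+F9AE).

U+F9AE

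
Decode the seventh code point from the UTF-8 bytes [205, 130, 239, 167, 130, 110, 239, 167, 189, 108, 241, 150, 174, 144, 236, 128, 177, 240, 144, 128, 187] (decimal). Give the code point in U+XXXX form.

Offset 0: leading byte 0xCD = 11001101 → 2-byte char #1 = CD 82.
Offset 2: leading byte 0xEF = 11101111 → 3-byte char #2 = EF A7 82.
Offset 5: leading byte 0x6E = 01101110 → 1-byte char #3 = 6E.
Offset 6: leading byte 0xEF = 11101111 → 3-byte char #4 = EF A7 BD.
Offset 9: leading byte 0x6C = 01101100 → 1-byte char #5 = 6C.
Offset 10: leading byte 0xF1 = 11110001 → 4-byte char #6 = F1 96 AE 90.
Offset 14: leading byte 0xEC = 11101100 → 3-byte char #7 = EC 80 B1.
Leading byte 0xEC = 11101100 matches 1110xxxx → 3-byte sequence.
Byte 1: 0xEC = 11101100, payload 1100 (4 bits).
Byte 2: 0x80 = 10000000 (10xxxxxx ✓), payload 000000.
Byte 3: 0xB1 = 10110001 (10xxxxxx ✓), payload 110001.
Concatenate: 1100000000110001 = 0xC031 (16 bits → U+C031).

U+C031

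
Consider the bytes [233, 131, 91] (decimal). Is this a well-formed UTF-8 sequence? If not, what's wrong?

invalid (non-continuation byte where continuation expected)

Leading byte 0xE9 = 11101001 → 3-byte form.
Byte 3 is 0x5B = 01011011, which is not 10xxxxxx — expected a continuation byte.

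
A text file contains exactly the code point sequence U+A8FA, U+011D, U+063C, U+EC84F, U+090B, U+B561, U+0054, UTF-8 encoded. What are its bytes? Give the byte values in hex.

EA A3 BA C4 9D D8 BC F3 AC A1 8F E0 A4 8B EB 95 A1 54

U+A8FA: 3-byte form → EA A3 BA.
U+011D: 2-byte form → C4 9D.
U+063C: 2-byte form → D8 BC.
U+EC84F: 4-byte form → F3 AC A1 8F.
U+090B: 3-byte form → E0 A4 8B.
U+B561: 3-byte form → EB 95 A1.
U+0054: 1-byte form → 54.
Concatenated (18 bytes): EA A3 BA C4 9D D8 BC F3 AC A1 8F E0 A4 8B EB 95 A1 54.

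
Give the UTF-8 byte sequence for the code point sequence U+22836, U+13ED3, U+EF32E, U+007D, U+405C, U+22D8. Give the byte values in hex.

U+22836: 4-byte form → F0 A2 A0 B6.
U+13ED3: 4-byte form → F0 93 BB 93.
U+EF32E: 4-byte form → F3 AF 8C AE.
U+007D: 1-byte form → 7D.
U+405C: 3-byte form → E4 81 9C.
U+22D8: 3-byte form → E2 8B 98.
Concatenated (19 bytes): F0 A2 A0 B6 F0 93 BB 93 F3 AF 8C AE 7D E4 81 9C E2 8B 98.

F0 A2 A0 B6 F0 93 BB 93 F3 AF 8C AE 7D E4 81 9C E2 8B 98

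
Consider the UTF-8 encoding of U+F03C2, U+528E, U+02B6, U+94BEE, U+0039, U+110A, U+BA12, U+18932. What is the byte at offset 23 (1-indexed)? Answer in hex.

0xA4

1-indexed offset 23 is 0-indexed offset 22.
U+F03C2 → 4-byte form F3 B0 8F 82 at offsets 0–3.
U+528E → 3-byte form E5 8A 8E at offsets 4–6.
U+02B6 → 2-byte form CA B6 at offsets 7–8.
U+94BEE → 4-byte form F2 94 AF AE at offsets 9–12.
U+0039 → 1-byte form 39 at offsets 13–13.
U+110A → 3-byte form E1 84 8A at offsets 14–16.
U+BA12 → 3-byte form EB A8 92 at offsets 17–19.
U+18932 → 4-byte form F0 98 A4 B2 at offsets 20–23.
Offset 22 falls in char 8's range; it's byte 3 of F0 98 A4 B2 = 0xA4.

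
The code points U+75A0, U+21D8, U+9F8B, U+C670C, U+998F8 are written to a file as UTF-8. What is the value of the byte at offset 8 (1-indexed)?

0xBE

1-indexed offset 8 is 0-indexed offset 7.
U+75A0 → 3-byte form E7 96 A0 at offsets 0–2.
U+21D8 → 3-byte form E2 87 98 at offsets 3–5.
U+9F8B → 3-byte form E9 BE 8B at offsets 6–8.
Offset 7 falls in char 3's range; it's byte 2 of E9 BE 8B = 0xBE.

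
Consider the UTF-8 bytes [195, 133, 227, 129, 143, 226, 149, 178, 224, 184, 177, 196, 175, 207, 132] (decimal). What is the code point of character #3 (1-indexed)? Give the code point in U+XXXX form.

U+2572

Offset 0: leading byte 0xC3 = 11000011 → 2-byte char #1 = C3 85.
Offset 2: leading byte 0xE3 = 11100011 → 3-byte char #2 = E3 81 8F.
Offset 5: leading byte 0xE2 = 11100010 → 3-byte char #3 = E2 95 B2.
Leading byte 0xE2 = 11100010 matches 1110xxxx → 3-byte sequence.
Byte 1: 0xE2 = 11100010, payload 0010 (4 bits).
Byte 2: 0x95 = 10010101 (10xxxxxx ✓), payload 010101.
Byte 3: 0xB2 = 10110010 (10xxxxxx ✓), payload 110010.
Concatenate: 0010010101110010 = 0x2572 (16 bits → U+2572).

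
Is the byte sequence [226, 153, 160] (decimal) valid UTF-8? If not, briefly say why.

Leading byte 0xE2 = 11100010 → 3-byte form.
Continuation bytes 0x99=10011001, 0xA0=10100000 all match 10xxxxxx.
Decoded value 0x2660 is ≥ 0x800 (shortest form) and not a surrogate.

valid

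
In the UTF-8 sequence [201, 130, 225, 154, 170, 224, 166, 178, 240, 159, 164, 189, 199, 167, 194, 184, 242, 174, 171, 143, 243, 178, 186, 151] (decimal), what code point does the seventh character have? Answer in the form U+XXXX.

Offset 0: leading byte 0xC9 = 11001001 → 2-byte char #1 = C9 82.
Offset 2: leading byte 0xE1 = 11100001 → 3-byte char #2 = E1 9A AA.
Offset 5: leading byte 0xE0 = 11100000 → 3-byte char #3 = E0 A6 B2.
Offset 8: leading byte 0xF0 = 11110000 → 4-byte char #4 = F0 9F A4 BD.
Offset 12: leading byte 0xC7 = 11000111 → 2-byte char #5 = C7 A7.
Offset 14: leading byte 0xC2 = 11000010 → 2-byte char #6 = C2 B8.
Offset 16: leading byte 0xF2 = 11110010 → 4-byte char #7 = F2 AE AB 8F.
Leading byte 0xF2 = 11110010 matches 11110xxx → 4-byte sequence.
Byte 1: 0xF2 = 11110010, payload 010 (3 bits).
Byte 2: 0xAE = 10101110 (10xxxxxx ✓), payload 101110.
Byte 3: 0xAB = 10101011 (10xxxxxx ✓), payload 101011.
Byte 4: 0x8F = 10001111 (10xxxxxx ✓), payload 001111.
Concatenate: 010101110101011001111 = 0xAEACF (21 bits → U+AEACF).

U+AEACF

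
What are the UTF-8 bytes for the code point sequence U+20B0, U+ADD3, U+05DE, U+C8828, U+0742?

E2 82 B0 EA B7 93 D7 9E F3 88 A0 A8 DD 82

U+20B0: 3-byte form → E2 82 B0.
U+ADD3: 3-byte form → EA B7 93.
U+05DE: 2-byte form → D7 9E.
U+C8828: 4-byte form → F3 88 A0 A8.
U+0742: 2-byte form → DD 82.
Concatenated (14 bytes): E2 82 B0 EA B7 93 D7 9E F3 88 A0 A8 DD 82.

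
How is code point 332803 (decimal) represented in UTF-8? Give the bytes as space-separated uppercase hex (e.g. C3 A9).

U+51403 = 0x51403 = 332803 decimal. In range U+10000–U+10FFFF → 4-byte form: 11110xxx 10xxxxxx 10xxxxxx 10xxxxxx.
Binary (21 bits): 001010001010000000011.
Split 3+6+6+6: 001 | 010001 | 010000 | 000011.
Byte 1: 11110001 = 0xF1.
Byte 2: 10010001 = 0x91.
Byte 3: 10010000 = 0x90.
Byte 4: 10000011 = 0x83.

F1 91 90 83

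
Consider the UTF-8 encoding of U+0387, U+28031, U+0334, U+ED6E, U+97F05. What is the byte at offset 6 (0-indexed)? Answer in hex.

0xCC

U+0387 → 2-byte form CE 87 at offsets 0–1.
U+28031 → 4-byte form F0 A8 80 B1 at offsets 2–5.
U+0334 → 2-byte form CC B4 at offsets 6–7.
Offset 6 falls in char 3's range; it's byte 1 of CC B4 = 0xCC.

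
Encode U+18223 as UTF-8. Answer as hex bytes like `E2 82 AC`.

F0 98 88 A3

U+18223 = 0x18223 = 98851 decimal. In range U+10000–U+10FFFF → 4-byte form: 11110xxx 10xxxxxx 10xxxxxx 10xxxxxx.
Binary (21 bits): 000011000001000100011.
Split 3+6+6+6: 000 | 011000 | 001000 | 100011.
Byte 1: 11110000 = 0xF0.
Byte 2: 10011000 = 0x98.
Byte 3: 10001000 = 0x88.
Byte 4: 10100011 = 0xA3.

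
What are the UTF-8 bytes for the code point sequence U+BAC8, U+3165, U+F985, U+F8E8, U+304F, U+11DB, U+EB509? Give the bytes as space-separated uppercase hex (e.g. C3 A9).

EB AB 88 E3 85 A5 EF A6 85 EF A3 A8 E3 81 8F E1 87 9B F3 AB 94 89

U+BAC8: 3-byte form → EB AB 88.
U+3165: 3-byte form → E3 85 A5.
U+F985: 3-byte form → EF A6 85.
U+F8E8: 3-byte form → EF A3 A8.
U+304F: 3-byte form → E3 81 8F.
U+11DB: 3-byte form → E1 87 9B.
U+EB509: 4-byte form → F3 AB 94 89.
Concatenated (22 bytes): EB AB 88 E3 85 A5 EF A6 85 EF A3 A8 E3 81 8F E1 87 9B F3 AB 94 89.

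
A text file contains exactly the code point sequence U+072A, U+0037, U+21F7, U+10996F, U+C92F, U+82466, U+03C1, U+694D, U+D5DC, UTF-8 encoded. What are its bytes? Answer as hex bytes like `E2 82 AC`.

U+072A: 2-byte form → DC AA.
U+0037: 1-byte form → 37.
U+21F7: 3-byte form → E2 87 B7.
U+10996F: 4-byte form → F4 89 A5 AF.
U+C92F: 3-byte form → EC A4 AF.
U+82466: 4-byte form → F2 82 91 A6.
U+03C1: 2-byte form → CF 81.
U+694D: 3-byte form → E6 A5 8D.
U+D5DC: 3-byte form → ED 97 9C.
Concatenated (25 bytes): DC AA 37 E2 87 B7 F4 89 A5 AF EC A4 AF F2 82 91 A6 CF 81 E6 A5 8D ED 97 9C.

DC AA 37 E2 87 B7 F4 89 A5 AF EC A4 AF F2 82 91 A6 CF 81 E6 A5 8D ED 97 9C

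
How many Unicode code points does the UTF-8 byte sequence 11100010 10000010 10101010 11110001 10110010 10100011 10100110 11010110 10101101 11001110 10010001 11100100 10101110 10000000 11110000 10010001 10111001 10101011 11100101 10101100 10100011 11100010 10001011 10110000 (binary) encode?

8

Byte at offset 0: 0xE2 = 11100010 → 3-byte char (#1). Advance 3.
Byte at offset 3: 0xF1 = 11110001 → 4-byte char (#2). Advance 4.
Byte at offset 7: 0xD6 = 11010110 → 2-byte char (#3). Advance 2.
Byte at offset 9: 0xCE = 11001110 → 2-byte char (#4). Advance 2.
Byte at offset 11: 0xE4 = 11100100 → 3-byte char (#5). Advance 3.
Byte at offset 14: 0xF0 = 11110000 → 4-byte char (#6). Advance 4.
Byte at offset 18: 0xE5 = 11100101 → 3-byte char (#7). Advance 3.
Byte at offset 21: 0xE2 = 11100010 → 3-byte char (#8). Advance 3.
Reached end at offset 24 after 8 code points.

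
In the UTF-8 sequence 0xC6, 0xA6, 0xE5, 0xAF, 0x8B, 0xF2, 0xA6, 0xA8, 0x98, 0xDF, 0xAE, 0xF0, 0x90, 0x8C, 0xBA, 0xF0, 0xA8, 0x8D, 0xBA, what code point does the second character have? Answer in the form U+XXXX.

U+5BCB

Offset 0: leading byte 0xC6 = 11000110 → 2-byte char #1 = C6 A6.
Offset 2: leading byte 0xE5 = 11100101 → 3-byte char #2 = E5 AF 8B.
Leading byte 0xE5 = 11100101 matches 1110xxxx → 3-byte sequence.
Byte 1: 0xE5 = 11100101, payload 0101 (4 bits).
Byte 2: 0xAF = 10101111 (10xxxxxx ✓), payload 101111.
Byte 3: 0x8B = 10001011 (10xxxxxx ✓), payload 001011.
Concatenate: 0101101111001011 = 0x5BCB (16 bits → U+5BCB).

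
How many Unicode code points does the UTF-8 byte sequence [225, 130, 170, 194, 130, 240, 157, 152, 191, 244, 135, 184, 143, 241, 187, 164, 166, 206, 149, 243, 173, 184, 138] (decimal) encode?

7

Byte at offset 0: 0xE1 = 11100001 → 3-byte char (#1). Advance 3.
Byte at offset 3: 0xC2 = 11000010 → 2-byte char (#2). Advance 2.
Byte at offset 5: 0xF0 = 11110000 → 4-byte char (#3). Advance 4.
Byte at offset 9: 0xF4 = 11110100 → 4-byte char (#4). Advance 4.
Byte at offset 13: 0xF1 = 11110001 → 4-byte char (#5). Advance 4.
Byte at offset 17: 0xCE = 11001110 → 2-byte char (#6). Advance 2.
Byte at offset 19: 0xF3 = 11110011 → 4-byte char (#7). Advance 4.
Reached end at offset 23 after 7 code points.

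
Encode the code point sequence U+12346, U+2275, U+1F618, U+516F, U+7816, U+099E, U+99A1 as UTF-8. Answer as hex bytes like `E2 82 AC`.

F0 92 8D 86 E2 89 B5 F0 9F 98 98 E5 85 AF E7 A0 96 E0 A6 9E E9 A6 A1

U+12346: 4-byte form → F0 92 8D 86.
U+2275: 3-byte form → E2 89 B5.
U+1F618: 4-byte form → F0 9F 98 98.
U+516F: 3-byte form → E5 85 AF.
U+7816: 3-byte form → E7 A0 96.
U+099E: 3-byte form → E0 A6 9E.
U+99A1: 3-byte form → E9 A6 A1.
Concatenated (23 bytes): F0 92 8D 86 E2 89 B5 F0 9F 98 98 E5 85 AF E7 A0 96 E0 A6 9E E9 A6 A1.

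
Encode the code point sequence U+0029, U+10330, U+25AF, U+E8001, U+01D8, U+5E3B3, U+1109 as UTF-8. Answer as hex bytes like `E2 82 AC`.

29 F0 90 8C B0 E2 96 AF F3 A8 80 81 C7 98 F1 9E 8E B3 E1 84 89

U+0029: 1-byte form → 29.
U+10330: 4-byte form → F0 90 8C B0.
U+25AF: 3-byte form → E2 96 AF.
U+E8001: 4-byte form → F3 A8 80 81.
U+01D8: 2-byte form → C7 98.
U+5E3B3: 4-byte form → F1 9E 8E B3.
U+1109: 3-byte form → E1 84 89.
Concatenated (21 bytes): 29 F0 90 8C B0 E2 96 AF F3 A8 80 81 C7 98 F1 9E 8E B3 E1 84 89.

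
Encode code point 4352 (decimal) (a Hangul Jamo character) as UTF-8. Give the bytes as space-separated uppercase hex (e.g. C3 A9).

U+1100 = 0x1100 = 4352 decimal. In range U+0800–U+FFFF → 3-byte form: 1110xxxx 10xxxxxx 10xxxxxx.
Binary (16 bits): 0001000100000000.
Split 4+6+6: 0001 | 000100 | 000000.
Byte 1: 11100001 = 0xE1.
Byte 2: 10000100 = 0x84.
Byte 3: 10000000 = 0x80.

E1 84 80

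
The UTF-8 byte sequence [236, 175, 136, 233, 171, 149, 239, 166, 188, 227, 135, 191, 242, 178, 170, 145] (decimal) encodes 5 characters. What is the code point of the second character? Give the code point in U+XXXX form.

Offset 0: leading byte 0xEC = 11101100 → 3-byte char #1 = EC AF 88.
Offset 3: leading byte 0xE9 = 11101001 → 3-byte char #2 = E9 AB 95.
Leading byte 0xE9 = 11101001 matches 1110xxxx → 3-byte sequence.
Byte 1: 0xE9 = 11101001, payload 1001 (4 bits).
Byte 2: 0xAB = 10101011 (10xxxxxx ✓), payload 101011.
Byte 3: 0x95 = 10010101 (10xxxxxx ✓), payload 010101.
Concatenate: 1001101011010101 = 0x9AD5 (16 bits → U+9AD5).

U+9AD5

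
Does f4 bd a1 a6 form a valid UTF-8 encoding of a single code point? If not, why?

Leading byte 0xF4 = 11110100 → 4-byte form.
Payload = 0x13D866, which exceeds U+10FFFF, the maximum Unicode code point. (Leading bytes F5–FF, or F4 followed by ≥ 0x90, are invalid.)

invalid (encodes a value above U+10FFFF)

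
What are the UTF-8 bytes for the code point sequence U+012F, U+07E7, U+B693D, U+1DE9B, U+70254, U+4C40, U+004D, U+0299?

U+012F: 2-byte form → C4 AF.
U+07E7: 2-byte form → DF A7.
U+B693D: 4-byte form → F2 B6 A4 BD.
U+1DE9B: 4-byte form → F0 9D BA 9B.
U+70254: 4-byte form → F1 B0 89 94.
U+4C40: 3-byte form → E4 B1 80.
U+004D: 1-byte form → 4D.
U+0299: 2-byte form → CA 99.
Concatenated (22 bytes): C4 AF DF A7 F2 B6 A4 BD F0 9D BA 9B F1 B0 89 94 E4 B1 80 4D CA 99.

C4 AF DF A7 F2 B6 A4 BD F0 9D BA 9B F1 B0 89 94 E4 B1 80 4D CA 99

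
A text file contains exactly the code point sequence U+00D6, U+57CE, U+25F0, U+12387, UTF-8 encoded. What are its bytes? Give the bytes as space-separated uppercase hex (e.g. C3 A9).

U+00D6: 2-byte form → C3 96.
U+57CE: 3-byte form → E5 9F 8E.
U+25F0: 3-byte form → E2 97 B0.
U+12387: 4-byte form → F0 92 8E 87.
Concatenated (12 bytes): C3 96 E5 9F 8E E2 97 B0 F0 92 8E 87.

C3 96 E5 9F 8E E2 97 B0 F0 92 8E 87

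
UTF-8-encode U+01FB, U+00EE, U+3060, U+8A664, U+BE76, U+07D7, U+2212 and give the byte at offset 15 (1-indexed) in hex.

0xDF

1-indexed offset 15 is 0-indexed offset 14.
U+01FB → 2-byte form C7 BB at offsets 0–1.
U+00EE → 2-byte form C3 AE at offsets 2–3.
U+3060 → 3-byte form E3 81 A0 at offsets 4–6.
U+8A664 → 4-byte form F2 8A 99 A4 at offsets 7–10.
U+BE76 → 3-byte form EB B9 B6 at offsets 11–13.
U+07D7 → 2-byte form DF 97 at offsets 14–15.
Offset 14 falls in char 6's range; it's byte 1 of DF 97 = 0xDF.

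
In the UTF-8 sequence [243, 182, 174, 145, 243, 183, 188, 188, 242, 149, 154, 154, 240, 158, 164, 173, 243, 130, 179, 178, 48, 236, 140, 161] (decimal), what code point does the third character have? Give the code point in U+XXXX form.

U+9569A

Offset 0: leading byte 0xF3 = 11110011 → 4-byte char #1 = F3 B6 AE 91.
Offset 4: leading byte 0xF3 = 11110011 → 4-byte char #2 = F3 B7 BC BC.
Offset 8: leading byte 0xF2 = 11110010 → 4-byte char #3 = F2 95 9A 9A.
Leading byte 0xF2 = 11110010 matches 11110xxx → 4-byte sequence.
Byte 1: 0xF2 = 11110010, payload 010 (3 bits).
Byte 2: 0x95 = 10010101 (10xxxxxx ✓), payload 010101.
Byte 3: 0x9A = 10011010 (10xxxxxx ✓), payload 011010.
Byte 4: 0x9A = 10011010 (10xxxxxx ✓), payload 011010.
Concatenate: 010010101011010011010 = 0x9569A (21 bits → U+9569A).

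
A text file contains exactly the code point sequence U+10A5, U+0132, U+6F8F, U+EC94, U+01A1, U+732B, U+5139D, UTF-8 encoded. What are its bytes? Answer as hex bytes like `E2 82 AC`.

U+10A5: 3-byte form → E1 82 A5.
U+0132: 2-byte form → C4 B2.
U+6F8F: 3-byte form → E6 BE 8F.
U+EC94: 3-byte form → EE B2 94.
U+01A1: 2-byte form → C6 A1.
U+732B: 3-byte form → E7 8C AB.
U+5139D: 4-byte form → F1 91 8E 9D.
Concatenated (20 bytes): E1 82 A5 C4 B2 E6 BE 8F EE B2 94 C6 A1 E7 8C AB F1 91 8E 9D.

E1 82 A5 C4 B2 E6 BE 8F EE B2 94 C6 A1 E7 8C AB F1 91 8E 9D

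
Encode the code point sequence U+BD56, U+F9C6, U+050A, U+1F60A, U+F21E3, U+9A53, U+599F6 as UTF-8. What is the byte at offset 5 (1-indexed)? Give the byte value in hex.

0xA7

1-indexed offset 5 is 0-indexed offset 4.
U+BD56 → 3-byte form EB B5 96 at offsets 0–2.
U+F9C6 → 3-byte form EF A7 86 at offsets 3–5.
Offset 4 falls in char 2's range; it's byte 2 of EF A7 86 = 0xA7.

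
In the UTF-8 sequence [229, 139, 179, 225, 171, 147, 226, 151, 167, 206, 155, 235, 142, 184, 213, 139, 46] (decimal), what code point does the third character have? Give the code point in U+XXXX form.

Offset 0: leading byte 0xE5 = 11100101 → 3-byte char #1 = E5 8B B3.
Offset 3: leading byte 0xE1 = 11100001 → 3-byte char #2 = E1 AB 93.
Offset 6: leading byte 0xE2 = 11100010 → 3-byte char #3 = E2 97 A7.
Leading byte 0xE2 = 11100010 matches 1110xxxx → 3-byte sequence.
Byte 1: 0xE2 = 11100010, payload 0010 (4 bits).
Byte 2: 0x97 = 10010111 (10xxxxxx ✓), payload 010111.
Byte 3: 0xA7 = 10100111 (10xxxxxx ✓), payload 100111.
Concatenate: 0010010111100111 = 0x25E7 (16 bits → U+25E7).

U+25E7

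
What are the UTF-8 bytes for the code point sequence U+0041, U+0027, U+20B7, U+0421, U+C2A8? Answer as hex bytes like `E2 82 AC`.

U+0041: 1-byte form → 41.
U+0027: 1-byte form → 27.
U+20B7: 3-byte form → E2 82 B7.
U+0421: 2-byte form → D0 A1.
U+C2A8: 3-byte form → EC 8A A8.
Concatenated (10 bytes): 41 27 E2 82 B7 D0 A1 EC 8A A8.

41 27 E2 82 B7 D0 A1 EC 8A A8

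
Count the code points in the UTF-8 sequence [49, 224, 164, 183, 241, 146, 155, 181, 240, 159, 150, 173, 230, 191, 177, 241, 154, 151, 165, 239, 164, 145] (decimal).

7

Byte at offset 0: 0x31 = 00110001 → 1-byte char (#1). Advance 1.
Byte at offset 1: 0xE0 = 11100000 → 3-byte char (#2). Advance 3.
Byte at offset 4: 0xF1 = 11110001 → 4-byte char (#3). Advance 4.
Byte at offset 8: 0xF0 = 11110000 → 4-byte char (#4). Advance 4.
Byte at offset 12: 0xE6 = 11100110 → 3-byte char (#5). Advance 3.
Byte at offset 15: 0xF1 = 11110001 → 4-byte char (#6). Advance 4.
Byte at offset 19: 0xEF = 11101111 → 3-byte char (#7). Advance 3.
Reached end at offset 22 after 7 code points.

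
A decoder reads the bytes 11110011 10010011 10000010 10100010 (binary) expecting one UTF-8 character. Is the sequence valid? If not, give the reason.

Leading byte 0xF3 = 11110011 → 4-byte form.
Continuation bytes 0x93=10010011, 0x82=10000010, 0xA2=10100010 all match 10xxxxxx.
Decoded value 0xD30A2 is ≥ 0x10000 (shortest form) and not a surrogate.

valid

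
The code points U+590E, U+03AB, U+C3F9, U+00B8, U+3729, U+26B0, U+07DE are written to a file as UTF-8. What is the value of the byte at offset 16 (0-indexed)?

0xDF

U+590E → 3-byte form E5 A4 8E at offsets 0–2.
U+03AB → 2-byte form CE AB at offsets 3–4.
U+C3F9 → 3-byte form EC 8F B9 at offsets 5–7.
U+00B8 → 2-byte form C2 B8 at offsets 8–9.
U+3729 → 3-byte form E3 9C A9 at offsets 10–12.
U+26B0 → 3-byte form E2 9A B0 at offsets 13–15.
U+07DE → 2-byte form DF 9E at offsets 16–17.
Offset 16 falls in char 7's range; it's byte 1 of DF 9E = 0xDF.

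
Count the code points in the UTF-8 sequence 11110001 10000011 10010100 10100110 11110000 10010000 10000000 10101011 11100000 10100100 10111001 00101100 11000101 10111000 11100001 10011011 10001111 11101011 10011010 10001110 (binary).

7

Byte at offset 0: 0xF1 = 11110001 → 4-byte char (#1). Advance 4.
Byte at offset 4: 0xF0 = 11110000 → 4-byte char (#2). Advance 4.
Byte at offset 8: 0xE0 = 11100000 → 3-byte char (#3). Advance 3.
Byte at offset 11: 0x2C = 00101100 → 1-byte char (#4). Advance 1.
Byte at offset 12: 0xC5 = 11000101 → 2-byte char (#5). Advance 2.
Byte at offset 14: 0xE1 = 11100001 → 3-byte char (#6). Advance 3.
Byte at offset 17: 0xEB = 11101011 → 3-byte char (#7). Advance 3.
Reached end at offset 20 after 7 code points.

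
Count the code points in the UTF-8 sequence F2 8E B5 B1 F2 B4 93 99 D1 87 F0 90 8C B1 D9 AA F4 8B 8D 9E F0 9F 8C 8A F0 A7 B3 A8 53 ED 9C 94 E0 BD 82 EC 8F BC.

Byte at offset 0: 0xF2 = 11110010 → 4-byte char (#1). Advance 4.
Byte at offset 4: 0xF2 = 11110010 → 4-byte char (#2). Advance 4.
Byte at offset 8: 0xD1 = 11010001 → 2-byte char (#3). Advance 2.
Byte at offset 10: 0xF0 = 11110000 → 4-byte char (#4). Advance 4.
Byte at offset 14: 0xD9 = 11011001 → 2-byte char (#5). Advance 2.
Byte at offset 16: 0xF4 = 11110100 → 4-byte char (#6). Advance 4.
Byte at offset 20: 0xF0 = 11110000 → 4-byte char (#7). Advance 4.
Byte at offset 24: 0xF0 = 11110000 → 4-byte char (#8). Advance 4.
Byte at offset 28: 0x53 = 01010011 → 1-byte char (#9). Advance 1.
Byte at offset 29: 0xED = 11101101 → 3-byte char (#10). Advance 3.
Byte at offset 32: 0xE0 = 11100000 → 3-byte char (#11). Advance 3.
Byte at offset 35: 0xEC = 11101100 → 3-byte char (#12). Advance 3.
Reached end at offset 38 after 12 code points.

12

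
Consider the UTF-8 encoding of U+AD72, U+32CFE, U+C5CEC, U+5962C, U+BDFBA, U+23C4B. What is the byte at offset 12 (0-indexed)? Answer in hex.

0x99

U+AD72 → 3-byte form EA B5 B2 at offsets 0–2.
U+32CFE → 4-byte form F0 B2 B3 BE at offsets 3–6.
U+C5CEC → 4-byte form F3 85 B3 AC at offsets 7–10.
U+5962C → 4-byte form F1 99 98 AC at offsets 11–14.
Offset 12 falls in char 4's range; it's byte 2 of F1 99 98 AC = 0x99.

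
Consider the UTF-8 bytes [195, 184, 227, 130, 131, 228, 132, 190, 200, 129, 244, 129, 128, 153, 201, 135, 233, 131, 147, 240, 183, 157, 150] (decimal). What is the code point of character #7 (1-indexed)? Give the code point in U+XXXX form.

U+90D3

Offset 0: leading byte 0xC3 = 11000011 → 2-byte char #1 = C3 B8.
Offset 2: leading byte 0xE3 = 11100011 → 3-byte char #2 = E3 82 83.
Offset 5: leading byte 0xE4 = 11100100 → 3-byte char #3 = E4 84 BE.
Offset 8: leading byte 0xC8 = 11001000 → 2-byte char #4 = C8 81.
Offset 10: leading byte 0xF4 = 11110100 → 4-byte char #5 = F4 81 80 99.
Offset 14: leading byte 0xC9 = 11001001 → 2-byte char #6 = C9 87.
Offset 16: leading byte 0xE9 = 11101001 → 3-byte char #7 = E9 83 93.
Leading byte 0xE9 = 11101001 matches 1110xxxx → 3-byte sequence.
Byte 1: 0xE9 = 11101001, payload 1001 (4 bits).
Byte 2: 0x83 = 10000011 (10xxxxxx ✓), payload 000011.
Byte 3: 0x93 = 10010011 (10xxxxxx ✓), payload 010011.
Concatenate: 1001000011010011 = 0x90D3 (16 bits → U+90D3).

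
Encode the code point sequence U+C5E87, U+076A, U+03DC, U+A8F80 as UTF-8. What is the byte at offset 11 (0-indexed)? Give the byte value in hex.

U+C5E87 → 4-byte form F3 85 BA 87 at offsets 0–3.
U+076A → 2-byte form DD AA at offsets 4–5.
U+03DC → 2-byte form CF 9C at offsets 6–7.
U+A8F80 → 4-byte form F2 A8 BE 80 at offsets 8–11.
Offset 11 falls in char 4's range; it's byte 4 of F2 A8 BE 80 = 0x80.

0x80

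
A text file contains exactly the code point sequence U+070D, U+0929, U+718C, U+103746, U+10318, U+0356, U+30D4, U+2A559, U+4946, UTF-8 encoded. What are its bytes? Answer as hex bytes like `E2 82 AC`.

DC 8D E0 A4 A9 E7 86 8C F4 83 9D 86 F0 90 8C 98 CD 96 E3 83 94 F0 AA 95 99 E4 A5 86

U+070D: 2-byte form → DC 8D.
U+0929: 3-byte form → E0 A4 A9.
U+718C: 3-byte form → E7 86 8C.
U+103746: 4-byte form → F4 83 9D 86.
U+10318: 4-byte form → F0 90 8C 98.
U+0356: 2-byte form → CD 96.
U+30D4: 3-byte form → E3 83 94.
U+2A559: 4-byte form → F0 AA 95 99.
U+4946: 3-byte form → E4 A5 86.
Concatenated (28 bytes): DC 8D E0 A4 A9 E7 86 8C F4 83 9D 86 F0 90 8C 98 CD 96 E3 83 94 F0 AA 95 99 E4 A5 86.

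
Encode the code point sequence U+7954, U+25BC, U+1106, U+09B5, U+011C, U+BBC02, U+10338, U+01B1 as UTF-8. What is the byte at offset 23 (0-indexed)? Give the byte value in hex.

U+7954 → 3-byte form E7 A5 94 at offsets 0–2.
U+25BC → 3-byte form E2 96 BC at offsets 3–5.
U+1106 → 3-byte form E1 84 86 at offsets 6–8.
U+09B5 → 3-byte form E0 A6 B5 at offsets 9–11.
U+011C → 2-byte form C4 9C at offsets 12–13.
U+BBC02 → 4-byte form F2 BB B0 82 at offsets 14–17.
U+10338 → 4-byte form F0 90 8C B8 at offsets 18–21.
U+01B1 → 2-byte form C6 B1 at offsets 22–23.
Offset 23 falls in char 8's range; it's byte 2 of C6 B1 = 0xB1.

0xB1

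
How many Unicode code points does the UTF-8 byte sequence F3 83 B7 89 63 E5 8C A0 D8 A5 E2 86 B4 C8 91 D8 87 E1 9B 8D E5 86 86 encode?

Byte at offset 0: 0xF3 = 11110011 → 4-byte char (#1). Advance 4.
Byte at offset 4: 0x63 = 01100011 → 1-byte char (#2). Advance 1.
Byte at offset 5: 0xE5 = 11100101 → 3-byte char (#3). Advance 3.
Byte at offset 8: 0xD8 = 11011000 → 2-byte char (#4). Advance 2.
Byte at offset 10: 0xE2 = 11100010 → 3-byte char (#5). Advance 3.
Byte at offset 13: 0xC8 = 11001000 → 2-byte char (#6). Advance 2.
Byte at offset 15: 0xD8 = 11011000 → 2-byte char (#7). Advance 2.
Byte at offset 17: 0xE1 = 11100001 → 3-byte char (#8). Advance 3.
Byte at offset 20: 0xE5 = 11100101 → 3-byte char (#9). Advance 3.
Reached end at offset 23 after 9 code points.

9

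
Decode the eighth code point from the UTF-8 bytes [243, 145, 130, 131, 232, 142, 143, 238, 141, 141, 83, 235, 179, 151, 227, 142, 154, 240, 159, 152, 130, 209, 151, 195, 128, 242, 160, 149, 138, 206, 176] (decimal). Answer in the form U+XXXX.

Offset 0: leading byte 0xF3 = 11110011 → 4-byte char #1 = F3 91 82 83.
Offset 4: leading byte 0xE8 = 11101000 → 3-byte char #2 = E8 8E 8F.
Offset 7: leading byte 0xEE = 11101110 → 3-byte char #3 = EE 8D 8D.
Offset 10: leading byte 0x53 = 01010011 → 1-byte char #4 = 53.
Offset 11: leading byte 0xEB = 11101011 → 3-byte char #5 = EB B3 97.
Offset 14: leading byte 0xE3 = 11100011 → 3-byte char #6 = E3 8E 9A.
Offset 17: leading byte 0xF0 = 11110000 → 4-byte char #7 = F0 9F 98 82.
Offset 21: leading byte 0xD1 = 11010001 → 2-byte char #8 = D1 97.
Leading byte 0xD1 = 11010001 matches 110xxxxx → 2-byte sequence.
Byte 1: 0xD1 = 11010001, payload 10001 (5 bits).
Byte 2: 0x97 = 10010111 (10xxxxxx ✓), payload 010111.
Concatenate: 10001010111 = 0x457 (11 bits → U+0457).

U+0457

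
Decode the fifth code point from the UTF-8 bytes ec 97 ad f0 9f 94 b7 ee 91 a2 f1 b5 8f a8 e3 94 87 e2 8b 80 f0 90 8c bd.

Offset 0: leading byte 0xEC = 11101100 → 3-byte char #1 = EC 97 AD.
Offset 3: leading byte 0xF0 = 11110000 → 4-byte char #2 = F0 9F 94 B7.
Offset 7: leading byte 0xEE = 11101110 → 3-byte char #3 = EE 91 A2.
Offset 10: leading byte 0xF1 = 11110001 → 4-byte char #4 = F1 B5 8F A8.
Offset 14: leading byte 0xE3 = 11100011 → 3-byte char #5 = E3 94 87.
Leading byte 0xE3 = 11100011 matches 1110xxxx → 3-byte sequence.
Byte 1: 0xE3 = 11100011, payload 0011 (4 bits).
Byte 2: 0x94 = 10010100 (10xxxxxx ✓), payload 010100.
Byte 3: 0x87 = 10000111 (10xxxxxx ✓), payload 000111.
Concatenate: 0011010100000111 = 0x3507 (16 bits → U+3507).

U+3507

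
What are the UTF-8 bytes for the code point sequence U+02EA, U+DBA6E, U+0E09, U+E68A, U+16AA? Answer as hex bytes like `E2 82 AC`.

U+02EA: 2-byte form → CB AA.
U+DBA6E: 4-byte form → F3 9B A9 AE.
U+0E09: 3-byte form → E0 B8 89.
U+E68A: 3-byte form → EE 9A 8A.
U+16AA: 3-byte form → E1 9A AA.
Concatenated (15 bytes): CB AA F3 9B A9 AE E0 B8 89 EE 9A 8A E1 9A AA.

CB AA F3 9B A9 AE E0 B8 89 EE 9A 8A E1 9A AA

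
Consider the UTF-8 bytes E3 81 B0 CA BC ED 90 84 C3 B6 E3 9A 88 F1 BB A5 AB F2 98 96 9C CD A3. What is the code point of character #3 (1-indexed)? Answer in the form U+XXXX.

Offset 0: leading byte 0xE3 = 11100011 → 3-byte char #1 = E3 81 B0.
Offset 3: leading byte 0xCA = 11001010 → 2-byte char #2 = CA BC.
Offset 5: leading byte 0xED = 11101101 → 3-byte char #3 = ED 90 84.
Leading byte 0xED = 11101101 matches 1110xxxx → 3-byte sequence.
Byte 1: 0xED = 11101101, payload 1101 (4 bits).
Byte 2: 0x90 = 10010000 (10xxxxxx ✓), payload 010000.
Byte 3: 0x84 = 10000100 (10xxxxxx ✓), payload 000100.
Concatenate: 1101010000000100 = 0xD404 (16 bits → U+D404).

U+D404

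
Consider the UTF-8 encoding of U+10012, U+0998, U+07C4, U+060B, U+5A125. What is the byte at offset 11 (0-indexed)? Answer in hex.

0xF1

U+10012 → 4-byte form F0 90 80 92 at offsets 0–3.
U+0998 → 3-byte form E0 A6 98 at offsets 4–6.
U+07C4 → 2-byte form DF 84 at offsets 7–8.
U+060B → 2-byte form D8 8B at offsets 9–10.
U+5A125 → 4-byte form F1 9A 84 A5 at offsets 11–14.
Offset 11 falls in char 5's range; it's byte 1 of F1 9A 84 A5 = 0xF1.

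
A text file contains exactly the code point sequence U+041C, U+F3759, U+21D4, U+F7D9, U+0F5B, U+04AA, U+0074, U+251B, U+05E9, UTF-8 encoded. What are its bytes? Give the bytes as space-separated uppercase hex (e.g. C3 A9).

D0 9C F3 B3 9D 99 E2 87 94 EF 9F 99 E0 BD 9B D2 AA 74 E2 94 9B D7 A9

U+041C: 2-byte form → D0 9C.
U+F3759: 4-byte form → F3 B3 9D 99.
U+21D4: 3-byte form → E2 87 94.
U+F7D9: 3-byte form → EF 9F 99.
U+0F5B: 3-byte form → E0 BD 9B.
U+04AA: 2-byte form → D2 AA.
U+0074: 1-byte form → 74.
U+251B: 3-byte form → E2 94 9B.
U+05E9: 2-byte form → D7 A9.
Concatenated (23 bytes): D0 9C F3 B3 9D 99 E2 87 94 EF 9F 99 E0 BD 9B D2 AA 74 E2 94 9B D7 A9.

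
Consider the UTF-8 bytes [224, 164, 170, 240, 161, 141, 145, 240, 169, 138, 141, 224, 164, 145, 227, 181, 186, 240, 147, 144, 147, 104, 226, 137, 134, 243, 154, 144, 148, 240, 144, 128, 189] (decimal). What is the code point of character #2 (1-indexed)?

U+21351

Offset 0: leading byte 0xE0 = 11100000 → 3-byte char #1 = E0 A4 AA.
Offset 3: leading byte 0xF0 = 11110000 → 4-byte char #2 = F0 A1 8D 91.
Leading byte 0xF0 = 11110000 matches 11110xxx → 4-byte sequence.
Byte 1: 0xF0 = 11110000, payload 000 (3 bits).
Byte 2: 0xA1 = 10100001 (10xxxxxx ✓), payload 100001.
Byte 3: 0x8D = 10001101 (10xxxxxx ✓), payload 001101.
Byte 4: 0x91 = 10010001 (10xxxxxx ✓), payload 010001.
Concatenate: 000100001001101010001 = 0x21351 (21 bits → U+21351).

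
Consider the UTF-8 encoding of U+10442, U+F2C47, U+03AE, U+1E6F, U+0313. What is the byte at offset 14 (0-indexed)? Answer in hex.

U+10442 → 4-byte form F0 90 91 82 at offsets 0–3.
U+F2C47 → 4-byte form F3 B2 B1 87 at offsets 4–7.
U+03AE → 2-byte form CE AE at offsets 8–9.
U+1E6F → 3-byte form E1 B9 AF at offsets 10–12.
U+0313 → 2-byte form CC 93 at offsets 13–14.
Offset 14 falls in char 5's range; it's byte 2 of CC 93 = 0x93.

0x93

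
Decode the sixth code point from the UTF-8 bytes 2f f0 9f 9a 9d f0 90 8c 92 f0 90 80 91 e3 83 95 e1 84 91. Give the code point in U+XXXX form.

U+1111

Offset 0: leading byte 0x2F = 00101111 → 1-byte char #1 = 2F.
Offset 1: leading byte 0xF0 = 11110000 → 4-byte char #2 = F0 9F 9A 9D.
Offset 5: leading byte 0xF0 = 11110000 → 4-byte char #3 = F0 90 8C 92.
Offset 9: leading byte 0xF0 = 11110000 → 4-byte char #4 = F0 90 80 91.
Offset 13: leading byte 0xE3 = 11100011 → 3-byte char #5 = E3 83 95.
Offset 16: leading byte 0xE1 = 11100001 → 3-byte char #6 = E1 84 91.
Leading byte 0xE1 = 11100001 matches 1110xxxx → 3-byte sequence.
Byte 1: 0xE1 = 11100001, payload 0001 (4 bits).
Byte 2: 0x84 = 10000100 (10xxxxxx ✓), payload 000100.
Byte 3: 0x91 = 10010001 (10xxxxxx ✓), payload 010001.
Concatenate: 0001000100010001 = 0x1111 (16 bits → U+1111).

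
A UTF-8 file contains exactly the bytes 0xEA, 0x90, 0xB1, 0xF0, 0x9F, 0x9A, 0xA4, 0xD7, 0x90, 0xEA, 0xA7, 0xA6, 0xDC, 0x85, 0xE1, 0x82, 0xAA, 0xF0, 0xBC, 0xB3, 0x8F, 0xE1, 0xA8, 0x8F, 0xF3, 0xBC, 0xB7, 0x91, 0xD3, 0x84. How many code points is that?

10

Byte at offset 0: 0xEA = 11101010 → 3-byte char (#1). Advance 3.
Byte at offset 3: 0xF0 = 11110000 → 4-byte char (#2). Advance 4.
Byte at offset 7: 0xD7 = 11010111 → 2-byte char (#3). Advance 2.
Byte at offset 9: 0xEA = 11101010 → 3-byte char (#4). Advance 3.
Byte at offset 12: 0xDC = 11011100 → 2-byte char (#5). Advance 2.
Byte at offset 14: 0xE1 = 11100001 → 3-byte char (#6). Advance 3.
Byte at offset 17: 0xF0 = 11110000 → 4-byte char (#7). Advance 4.
Byte at offset 21: 0xE1 = 11100001 → 3-byte char (#8). Advance 3.
Byte at offset 24: 0xF3 = 11110011 → 4-byte char (#9). Advance 4.
Byte at offset 28: 0xD3 = 11010011 → 2-byte char (#10). Advance 2.
Reached end at offset 30 after 10 code points.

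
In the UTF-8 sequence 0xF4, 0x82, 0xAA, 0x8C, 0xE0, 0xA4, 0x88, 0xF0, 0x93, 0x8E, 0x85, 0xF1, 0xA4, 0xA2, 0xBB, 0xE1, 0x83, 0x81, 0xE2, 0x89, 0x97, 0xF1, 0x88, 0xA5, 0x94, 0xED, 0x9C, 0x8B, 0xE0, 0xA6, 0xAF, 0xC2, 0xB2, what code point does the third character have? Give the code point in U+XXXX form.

U+13385

Offset 0: leading byte 0xF4 = 11110100 → 4-byte char #1 = F4 82 AA 8C.
Offset 4: leading byte 0xE0 = 11100000 → 3-byte char #2 = E0 A4 88.
Offset 7: leading byte 0xF0 = 11110000 → 4-byte char #3 = F0 93 8E 85.
Leading byte 0xF0 = 11110000 matches 11110xxx → 4-byte sequence.
Byte 1: 0xF0 = 11110000, payload 000 (3 bits).
Byte 2: 0x93 = 10010011 (10xxxxxx ✓), payload 010011.
Byte 3: 0x8E = 10001110 (10xxxxxx ✓), payload 001110.
Byte 4: 0x85 = 10000101 (10xxxxxx ✓), payload 000101.
Concatenate: 000010011001110000101 = 0x13385 (21 bits → U+13385).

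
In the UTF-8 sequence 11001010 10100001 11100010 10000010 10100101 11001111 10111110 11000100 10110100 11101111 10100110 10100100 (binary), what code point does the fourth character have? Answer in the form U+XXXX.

U+0134

Offset 0: leading byte 0xCA = 11001010 → 2-byte char #1 = CA A1.
Offset 2: leading byte 0xE2 = 11100010 → 3-byte char #2 = E2 82 A5.
Offset 5: leading byte 0xCF = 11001111 → 2-byte char #3 = CF BE.
Offset 7: leading byte 0xC4 = 11000100 → 2-byte char #4 = C4 B4.
Leading byte 0xC4 = 11000100 matches 110xxxxx → 2-byte sequence.
Byte 1: 0xC4 = 11000100, payload 00100 (5 bits).
Byte 2: 0xB4 = 10110100 (10xxxxxx ✓), payload 110100.
Concatenate: 00100110100 = 0x134 (11 bits → U+0134).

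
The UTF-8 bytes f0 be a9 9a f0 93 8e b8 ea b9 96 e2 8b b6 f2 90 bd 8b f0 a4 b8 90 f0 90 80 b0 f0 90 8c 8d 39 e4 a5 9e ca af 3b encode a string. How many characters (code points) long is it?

12

Byte at offset 0: 0xF0 = 11110000 → 4-byte char (#1). Advance 4.
Byte at offset 4: 0xF0 = 11110000 → 4-byte char (#2). Advance 4.
Byte at offset 8: 0xEA = 11101010 → 3-byte char (#3). Advance 3.
Byte at offset 11: 0xE2 = 11100010 → 3-byte char (#4). Advance 3.
Byte at offset 14: 0xF2 = 11110010 → 4-byte char (#5). Advance 4.
Byte at offset 18: 0xF0 = 11110000 → 4-byte char (#6). Advance 4.
Byte at offset 22: 0xF0 = 11110000 → 4-byte char (#7). Advance 4.
Byte at offset 26: 0xF0 = 11110000 → 4-byte char (#8). Advance 4.
Byte at offset 30: 0x39 = 00111001 → 1-byte char (#9). Advance 1.
Byte at offset 31: 0xE4 = 11100100 → 3-byte char (#10). Advance 3.
Byte at offset 34: 0xCA = 11001010 → 2-byte char (#11). Advance 2.
Byte at offset 36: 0x3B = 00111011 → 1-byte char (#12). Advance 1.
Reached end at offset 37 after 12 code points.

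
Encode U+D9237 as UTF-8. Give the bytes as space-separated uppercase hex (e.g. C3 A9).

U+D9237 = 0xD9237 = 889399 decimal. In range U+10000–U+10FFFF → 4-byte form: 11110xxx 10xxxxxx 10xxxxxx 10xxxxxx.
Binary (21 bits): 011011001001000110111.
Split 3+6+6+6: 011 | 011001 | 001000 | 110111.
Byte 1: 11110011 = 0xF3.
Byte 2: 10011001 = 0x99.
Byte 3: 10001000 = 0x88.
Byte 4: 10110111 = 0xB7.

F3 99 88 B7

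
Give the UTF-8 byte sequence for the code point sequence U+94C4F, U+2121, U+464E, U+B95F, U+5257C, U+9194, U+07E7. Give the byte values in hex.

F2 94 B1 8F E2 84 A1 E4 99 8E EB A5 9F F1 92 95 BC E9 86 94 DF A7

U+94C4F: 4-byte form → F2 94 B1 8F.
U+2121: 3-byte form → E2 84 A1.
U+464E: 3-byte form → E4 99 8E.
U+B95F: 3-byte form → EB A5 9F.
U+5257C: 4-byte form → F1 92 95 BC.
U+9194: 3-byte form → E9 86 94.
U+07E7: 2-byte form → DF A7.
Concatenated (22 bytes): F2 94 B1 8F E2 84 A1 E4 99 8E EB A5 9F F1 92 95 BC E9 86 94 DF A7.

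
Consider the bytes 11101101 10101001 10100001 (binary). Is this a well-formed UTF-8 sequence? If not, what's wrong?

Structurally a 3-byte sequence; payload = 0xDA61.
But 0xDA61 is in U+D800–U+DFFF, the surrogate range. Surrogates are not Unicode scalar values and are forbidden in UTF-8.

invalid (encodes a surrogate (U+D800–U+DFFF))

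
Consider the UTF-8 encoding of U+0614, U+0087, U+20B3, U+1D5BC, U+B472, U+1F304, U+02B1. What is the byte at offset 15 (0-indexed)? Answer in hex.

U+0614 → 2-byte form D8 94 at offsets 0–1.
U+0087 → 2-byte form C2 87 at offsets 2–3.
U+20B3 → 3-byte form E2 82 B3 at offsets 4–6.
U+1D5BC → 4-byte form F0 9D 96 BC at offsets 7–10.
U+B472 → 3-byte form EB 91 B2 at offsets 11–13.
U+1F304 → 4-byte form F0 9F 8C 84 at offsets 14–17.
Offset 15 falls in char 6's range; it's byte 2 of F0 9F 8C 84 = 0x9F.

0x9F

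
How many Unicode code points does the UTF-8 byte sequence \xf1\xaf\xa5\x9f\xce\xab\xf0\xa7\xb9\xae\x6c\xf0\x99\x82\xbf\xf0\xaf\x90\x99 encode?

6

Byte at offset 0: 0xF1 = 11110001 → 4-byte char (#1). Advance 4.
Byte at offset 4: 0xCE = 11001110 → 2-byte char (#2). Advance 2.
Byte at offset 6: 0xF0 = 11110000 → 4-byte char (#3). Advance 4.
Byte at offset 10: 0x6C = 01101100 → 1-byte char (#4). Advance 1.
Byte at offset 11: 0xF0 = 11110000 → 4-byte char (#5). Advance 4.
Byte at offset 15: 0xF0 = 11110000 → 4-byte char (#6). Advance 4.
Reached end at offset 19 after 6 code points.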